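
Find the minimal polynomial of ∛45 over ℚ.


∛45 satisfies x³ - 45 = 0, irreducible over ℚ (no rational root; 45 is not a perfect cube)

Minimal polynomial: x³ - 45


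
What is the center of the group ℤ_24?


Z(G) = {g ∈ G | gx = xg for all x ∈ G}
ℤ_24 is abelian, so Z(G) = G

Z(ℤ_24) = ℤ_24


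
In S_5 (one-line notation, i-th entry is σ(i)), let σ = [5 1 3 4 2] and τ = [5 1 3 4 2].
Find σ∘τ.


σ∘τ: apply τ first, then σ
1 →τ 5 →σ 2
2 →τ 1 →σ 5
3 →τ 3 →σ 3
4 →τ 4 →σ 4
5 →τ 2 →σ 1

σ∘τ = [2 5 3 4 1]


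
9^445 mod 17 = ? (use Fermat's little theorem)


Fermat's little theorem: if p is prime and gcd(a,p)=1, then a^(p-1) ≡ 1 (mod p)
p = 17 is prime, gcd(9,17) = 1
Reduce exponent: 445 mod 16 = 13
So 9^445 ≡ 9^13 (mod 17)
9^13 mod 17 = 8

9^445 ≡ 8 (mod 17)


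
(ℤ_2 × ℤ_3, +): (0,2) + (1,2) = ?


Operation: componentwise addition mod (2, 3)
(0,2) + (1,2) = ((a₁+b₁) mod 2, (a₂+b₂) mod 3) with a = (0,2), b = (1,2)

(0,2) + (1,2) = (1,1)


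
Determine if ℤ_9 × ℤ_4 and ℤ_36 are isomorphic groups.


Comparing ℤ_9 × ℤ_4 and ℤ_36:
gcd(9,4) = 1, so ℤ_9 × ℤ_4 ≅ ℤ_36 (CRT)

Yes, ℤ_9 × ℤ_4 ≅ ℤ_36


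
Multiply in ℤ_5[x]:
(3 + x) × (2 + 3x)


Expand and collect like terms; reduce coefficients mod 5:
x^0: 3·2 = 6 ≡ 1 (mod 5)
x^1: 3·3 + 1·2 = 11 ≡ 1 (mod 5)
x^2: 1·3 = 3 ≡ 3 (mod 5)
Result: 1 + x + 3x^2

f · g = 1 + x + 3x^2


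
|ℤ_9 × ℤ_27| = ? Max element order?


|ℤ_9 × ℤ_27| = 9 × 27 = 243
Max element order = lcm(9,27) = 27
Cyclic? No (gcd=9)

|ℤ_9×ℤ_27| = 243, max element order = 27


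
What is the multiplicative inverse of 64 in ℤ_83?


Use the extended Euclidean algorithm to write 1 = 64·s + 83·t; then s mod 83 is the inverse.
Euclidean algorithm:
  64 = 0·83 + 64
  83 = 1·64 + 19
  64 = 3·19 + 7
  19 = 2·7 + 5
  7 = 1·5 + 2
  5 = 2·2 + 1
  2 = 2·1 + 0
gcd(64,83) = 1
Back-substitution gives: 64·(-35) + 83·(27) = 1
So 64⁻¹ ≡ -35 ≡ 48 (mod 83)
Check: 64 × 48 = 3072 ≡ 1 (mod 83) ✓

64⁻¹ ≡ 48 (mod 83)


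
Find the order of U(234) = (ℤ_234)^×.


U(n) is the group of units mod n; |U(n)| = φ(n)
|U(234)| = φ(234) = 72

|U(234) = (ℤ_234)^×| = 72


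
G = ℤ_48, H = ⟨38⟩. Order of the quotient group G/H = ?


|⟨38⟩| = n / gcd(38, 48) = 48 / 2 = 24
H is normal (ℤ_48 is abelian).
|G/H| = |G| / |H| = 48 / 24 = 2

|G/H| = 2


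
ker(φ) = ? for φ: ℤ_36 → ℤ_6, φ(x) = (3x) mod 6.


Kernel = preimage of identity
ker(φ) = {x ∈ ℤ_36 : 3x ≡ 0 (mod 6)}. Since 6 | 36, φ is well-defined. The kernel is the cyclic subgroup ⟨2⟩ of ℤ_36 (order 18), i.e. {0, 2, 4, 6, 8, 10, 12, 14, 16, 18, 20, 22, 24, 26, 28, 30, 32, 34}

ker(φ) = {0, 2, 4, 6, 8, 10, 12, 14, 16, 18, 20, 22, 24, 26, 28, 30, 32, 34}


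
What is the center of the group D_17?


Z(G) = {g ∈ G | gx = xg for all x ∈ G}
For odd n, Z(D_n) = {e}: no nontrivial rotation commutes with all reflections

Z(D_17) = {e}


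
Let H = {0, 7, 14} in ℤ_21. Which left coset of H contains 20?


20 + H = {20 + h (mod 21) : h ∈ H}
20+0=20, 20+7=6, 20+14=13
20 + H = {6, 13, 20} = 6 + H

20 + H = {6, 13, 20}


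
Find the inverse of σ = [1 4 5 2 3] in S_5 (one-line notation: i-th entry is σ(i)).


To find σ⁻¹, swap domain and range:
σ(1) = 1 → σ⁻¹(1) = 1
σ(2) = 4 → σ⁻¹(4) = 2
σ(3) = 5 → σ⁻¹(5) = 3
σ(4) = 2 → σ⁻¹(2) = 4
σ(5) = 3 → σ⁻¹(3) = 5

σ⁻¹ = [1 4 5 2 3]


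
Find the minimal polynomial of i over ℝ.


i satisfies x² + 1 = 0, irreducible over ℝ

Minimal polynomial: x² + 1


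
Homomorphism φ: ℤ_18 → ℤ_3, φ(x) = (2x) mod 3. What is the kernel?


Kernel = preimage of identity
ker(φ) = {x ∈ ℤ_18 : 2x ≡ 0 (mod 3)}. Since 3 | 18, φ is well-defined. The kernel is the cyclic subgroup ⟨3⟩ of ℤ_18 (order 6), i.e. {0, 3, 6, 9, 12, 15}

ker(φ) = {0, 3, 6, 9, 12, 15}


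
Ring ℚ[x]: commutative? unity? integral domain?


Polynomial ring over ℚ (an integral domain) is a commutative integral domain with unity 1
Commutative: Yes
Integral domain: Yes
Has unity: Yes

ℚ[x]: Commutative=Yes, Unity=Yes


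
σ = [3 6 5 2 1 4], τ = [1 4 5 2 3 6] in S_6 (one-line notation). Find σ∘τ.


σ∘τ: apply τ first, then σ
1 →τ 1 →σ 3
2 →τ 4 →σ 2
3 →τ 5 →σ 1
4 →τ 2 →σ 6
5 →τ 3 →σ 5
6 →τ 6 →σ 4

σ∘τ = [3 2 1 6 5 4]


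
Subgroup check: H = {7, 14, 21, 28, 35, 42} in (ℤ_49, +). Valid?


Subgroup test for H = {7, 14, 21, 28, 35, 42} in (ℤ_49, +):
(1) 0 ∈ H? No
(2) Closure: for all a,b ∈ H, (a+b) mod 49 ∈ H? No  [counterexample: 7 + 42 = 0 ∉ H]
(3) Inverses: for all a ∈ H, -a mod 49 ∈ H? Yes

No, H is not a subgroup of ℤ_49


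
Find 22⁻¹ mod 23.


Use the extended Euclidean algorithm to write 1 = 22·s + 23·t; then s mod 23 is the inverse.
Euclidean algorithm:
  22 = 0·23 + 22
  23 = 1·22 + 1
  22 = 22·1 + 0
gcd(22,23) = 1
Back-substitution gives: 22·(-1) + 23·(1) = 1
So 22⁻¹ ≡ -1 ≡ 22 (mod 23)
Check: 22 × 22 = 484 ≡ 1 (mod 23) ✓

22⁻¹ ≡ 22 (mod 23)


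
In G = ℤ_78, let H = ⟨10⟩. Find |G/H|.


|⟨10⟩| = n / gcd(10, 78) = 78 / 2 = 39
H is normal (ℤ_78 is abelian).
|G/H| = |G| / |H| = 78 / 39 = 2

|G/H| = 2


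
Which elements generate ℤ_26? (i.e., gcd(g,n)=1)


g generates ℤ_n iff gcd(g,n) = 1
Prime factors of 26: 2, 13
Generators are g ∈ {1,...,25} not divisible by any of these primes.
Generators: {1, 3, 5, 7, 9, 11, 15, 17, 19, 21, 23, 25}
Number of generators = φ(26) = 12

Generators of ℤ_26 = {1, 3, 5, 7, 9, 11, 15, 17, 19, 21, 23, 25}


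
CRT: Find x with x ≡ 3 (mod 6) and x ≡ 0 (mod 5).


m₁ = 6, m₂ = 5, gcd = 1, so CRT applies. M = m₁·m₂ = 30
Let M₁ = M/m₁ = 5, M₂ = M/m₂ = 6
Find y₁ ≡ M₁⁻¹ (mod m₁): 5⁻¹ ≡ 5 (mod 6)
Find y₂ ≡ M₂⁻¹ (mod m₂): 6⁻¹ ≡ 1 (mod 5)
x = a₁·M₁·y₁ + a₂·M₂·y₂ = 3·5·5 + 0·6·1 = 75
Reduce mod 30: x ≡ 15
Check: 15 mod 6 = 3 ✓, 15 mod 5 = 0 ✓

x ≡ 15 (mod 30)


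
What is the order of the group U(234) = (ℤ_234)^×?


U(n) is the group of units mod n; |U(n)| = φ(n)
|U(234)| = φ(234) = 72

|U(234) = (ℤ_234)^×| = 72


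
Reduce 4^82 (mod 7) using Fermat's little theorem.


Fermat's little theorem: if p is prime and gcd(a,p)=1, then a^(p-1) ≡ 1 (mod p)
p = 7 is prime, gcd(4,7) = 1
Reduce exponent: 82 mod 6 = 4
So 4^82 ≡ 4^4 (mod 7)
4^4 mod 7 = 4

4^82 ≡ 4 (mod 7)


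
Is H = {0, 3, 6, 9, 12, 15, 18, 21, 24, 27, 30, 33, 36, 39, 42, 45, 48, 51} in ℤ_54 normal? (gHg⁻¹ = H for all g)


H = {0, 3, 6, 9, 12, 15, 18, 21, 24, 27, 30, 33, 36, 39, 42, 45, 48, 51} in ℤ_54
ℤ_54 is abelian; every subgroup of an abelian group is normal

Yes, normal subgroup


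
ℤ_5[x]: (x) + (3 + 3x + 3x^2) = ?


Add coefficients mod 5:
x^0: 0 + 3 = 3 (mod 5)
x^1: 1 + 3 = 4 (mod 5)
x^2: 0 + 3 = 3 (mod 5)
Result: 3 + 4x + 3x^2

f + g = 3 + 4x + 3x^2


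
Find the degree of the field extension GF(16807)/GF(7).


GF(16807) = GF(7^5), so the extension degree is 5

[GF(16807)/GF(7)] = 5


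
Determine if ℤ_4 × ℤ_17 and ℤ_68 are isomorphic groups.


Comparing ℤ_4 × ℤ_17 and ℤ_68:
gcd(4,17) = 1, so ℤ_4 × ℤ_17 ≅ ℤ_68 (CRT)

Yes, ℤ_4 × ℤ_17 ≅ ℤ_68


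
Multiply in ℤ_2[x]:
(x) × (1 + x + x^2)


Expand and collect like terms; reduce coefficients mod 2:
x^0: 0·1 = 0 ≡ 0 (mod 2)
x^1: 0·1 + 1·1 = 1 ≡ 1 (mod 2)
x^2: 0·1 + 1·1 = 1 ≡ 1 (mod 2)
x^3: 1·1 = 1 ≡ 1 (mod 2)
Result: x + x^2 + x^3

f · g = x + x^2 + x^3


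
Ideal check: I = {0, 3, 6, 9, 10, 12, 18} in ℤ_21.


Check ideal conditions for I = {0, 3, 6, 9, 10, 12, 18} in ℤ_21:
(1) I is an additive subgroup? No
(2) For r ∈ ℤ_21 and a ∈ I: r·a ∈ I? No  [counterexample: r=2, a=10, r·a mod 21 = 20 ∉ I]

No, I is not an ideal of ℤ_21


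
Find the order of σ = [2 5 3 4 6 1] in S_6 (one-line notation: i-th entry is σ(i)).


Cycle decomposition: (1 2 5 6)
Cycle lengths: 4
Order = lcm(4) = 4

ord(σ) = 4


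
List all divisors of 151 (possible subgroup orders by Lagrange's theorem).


Lagrange's theorem: |H| divides |G|
|G| = 151
Divisors of 151: 1, 151

Possible subgroup orders: {1, 151}


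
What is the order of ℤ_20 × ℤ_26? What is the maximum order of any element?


|ℤ_20 × ℤ_26| = 20 × 26 = 520
Max element order = lcm(20,26) = 260
Cyclic? No (gcd=2)

|ℤ_20×ℤ_26| = 520, max element order = 260


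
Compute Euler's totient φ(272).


Factor n: 272 = 2^4 × 17
φ(n) = n · ∏(1 - 1/p) over distinct primes p | n
φ(272) = 272 · (1 - 1/2) · (1 - 1/17) = 128

φ(272) = 128


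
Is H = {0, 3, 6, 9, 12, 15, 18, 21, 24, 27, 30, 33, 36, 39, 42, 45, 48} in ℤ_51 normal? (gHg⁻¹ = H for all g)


H = {0, 3, 6, 9, 12, 15, 18, 21, 24, 27, 30, 33, 36, 39, 42, 45, 48} in ℤ_51
ℤ_51 is abelian; every subgroup of an abelian group is normal

Yes, normal subgroup


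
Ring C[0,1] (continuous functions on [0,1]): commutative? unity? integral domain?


pointwise +,× is commutative with unity (constant 1); but bump functions with disjoint support multiply to 0 — zero divisors, so not an integral domain
Commutative: Yes
Integral domain: No
Has unity: Yes

C[0,1] (continuous functions on [0,1]): Commutative=Yes, Unity=Yes


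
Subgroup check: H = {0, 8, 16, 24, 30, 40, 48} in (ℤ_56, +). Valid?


Subgroup test for H = {0, 8, 16, 24, 30, 40, 48} in (ℤ_56, +):
(1) 0 ∈ H? Yes
(2) Closure: for all a,b ∈ H, (a+b) mod 56 ∈ H? No  [counterexample: 8 + 24 = 32 ∉ H]
(3) Inverses: for all a ∈ H, -a mod 56 ∈ H? No

No, H is not a subgroup of ℤ_56


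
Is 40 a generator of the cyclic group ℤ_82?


g generates ℤ_n iff gcd(g, n) = 1
gcd(40, 82) = 2
Since gcd = 2 ≠ 1, ⟨40⟩ has order 41 < 82, so 40 is not a generator.

No, 40 does not generate ℤ_82


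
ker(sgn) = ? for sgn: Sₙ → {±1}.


Kernel = preimage of identity
ker(sgn) = even permutations = Aₙ

ker(sgn) = Aₙ


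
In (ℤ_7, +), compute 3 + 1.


Operation: addition mod 7
3 + 1 = (a + b) mod 7 with a = 3, b = 1

3 + 1 = 4


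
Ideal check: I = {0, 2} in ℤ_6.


Check ideal conditions for I = {0, 2} in ℤ_6:
(1) I is an additive subgroup? No
(2) For r ∈ ℤ_6 and a ∈ I: r·a ∈ I? No  [counterexample: r=2, a=2, r·a mod 6 = 4 ∉ I]

No, I is not an ideal of ℤ_6


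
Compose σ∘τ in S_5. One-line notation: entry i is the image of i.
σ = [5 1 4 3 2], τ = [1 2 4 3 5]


σ∘τ: apply τ first, then σ
1 →τ 1 →σ 5
2 →τ 2 →σ 1
3 →τ 4 →σ 3
4 →τ 3 →σ 4
5 →τ 5 →σ 2

σ∘τ = [5 1 3 4 2]


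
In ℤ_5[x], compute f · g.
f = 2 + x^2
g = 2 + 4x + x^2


Expand and collect like terms; reduce coefficients mod 5:
x^0: 2·2 = 4 ≡ 4 (mod 5)
x^1: 2·4 + 0·2 = 8 ≡ 3 (mod 5)
x^2: 2·1 + 0·4 + 1·2 = 4 ≡ 4 (mod 5)
x^3: 0·1 + 1·4 = 4 ≡ 4 (mod 5)
x^4: 1·1 = 1 ≡ 1 (mod 5)
Result: 4 + 3x + 4x^2 + 4x^3 + x^4

f · g = 4 + 3x + 4x^2 + 4x^3 + x^4


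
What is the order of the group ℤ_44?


ℤ_n has n elements.

|ℤ_44| = 44


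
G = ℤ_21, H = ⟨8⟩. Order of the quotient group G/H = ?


|⟨8⟩| = n / gcd(8, 21) = 21 / 1 = 21
H is normal (ℤ_21 is abelian).
|G/H| = |G| / |H| = 21 / 21 = 1

|G/H| = 1


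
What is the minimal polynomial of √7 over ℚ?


√7 satisfies x² - 7 = 0, irreducible over ℚ since 7 is squarefree

Minimal polynomial: x² - 7


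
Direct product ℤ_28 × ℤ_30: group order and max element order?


|ℤ_28 × ℤ_30| = 28 × 30 = 840
Max element order = lcm(28,30) = 420
Cyclic? No (gcd=2)

|ℤ_28×ℤ_30| = 840, max element order = 420


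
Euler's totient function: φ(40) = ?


Factor n: 40 = 2^3 × 5
φ(n) = n · ∏(1 - 1/p) over distinct primes p | n
φ(40) = 40 · (1 - 1/2) · (1 - 1/5) = 16

φ(40) = 16


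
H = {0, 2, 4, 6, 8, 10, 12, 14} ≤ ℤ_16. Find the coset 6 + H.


6 + H = {6 + h (mod 16) : h ∈ H}
6+0=6, 6+2=8, 6+4=10, 6+6=12, 6+8=14, 6+10=0, 6+12=2, 6+14=4
6 + H = {0, 2, 4, 6, 8, 10, 12, 14} = 0 + H

6 + H = {0, 2, 4, 6, 8, 10, 12, 14}


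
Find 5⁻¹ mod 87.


Use the extended Euclidean algorithm to write 1 = 5·s + 87·t; then s mod 87 is the inverse.
Euclidean algorithm:
  5 = 0·87 + 5
  87 = 17·5 + 2
  5 = 2·2 + 1
  2 = 2·1 + 0
gcd(5,87) = 1
Back-substitution gives: 5·(35) + 87·(-2) = 1
So 5⁻¹ ≡ 35 ≡ 35 (mod 87)
Check: 5 × 35 = 175 ≡ 1 (mod 87) ✓

5⁻¹ ≡ 35 (mod 87)


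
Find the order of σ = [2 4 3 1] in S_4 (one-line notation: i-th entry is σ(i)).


Cycle decomposition: (1 2 4)
Cycle lengths: 3
Order = lcm(3) = 3

ord(σ) = 3


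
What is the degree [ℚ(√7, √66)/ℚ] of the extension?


[ℚ(√7,√66):ℚ] = [ℚ(√7,√66):ℚ(√7)]·[ℚ(√7):ℚ] = 2·2 = 4

[ℚ(√7, √66)/ℚ] = 4


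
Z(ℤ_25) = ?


Z(G) = {g ∈ G | gx = xg for all x ∈ G}
ℤ_25 is abelian, so Z(G) = G

Z(ℤ_25) = ℤ_25


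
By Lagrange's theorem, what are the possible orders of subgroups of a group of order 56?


Lagrange's theorem: |H| divides |G|
|G| = 56
Divisors of 56: 1, 2, 4, 7, 8, 14, 28, 56

Possible subgroup orders: {1, 2, 4, 7, 8, 14, 28, 56}


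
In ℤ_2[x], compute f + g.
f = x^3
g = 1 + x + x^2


Add coefficients mod 2:
x^0: 0 + 1 = 1 (mod 2)
x^1: 0 + 1 = 1 (mod 2)
x^2: 0 + 1 = 1 (mod 2)
x^3: 1 + 0 = 1 (mod 2)
Result: 1 + x + x^2 + x^3

f + g = 1 + x + x^2 + x^3


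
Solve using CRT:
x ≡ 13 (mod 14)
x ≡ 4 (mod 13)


m₁ = 14, m₂ = 13, gcd = 1, so CRT applies. M = m₁·m₂ = 182
Let M₁ = M/m₁ = 13, M₂ = M/m₂ = 14
Find y₁ ≡ M₁⁻¹ (mod m₁): 13⁻¹ ≡ 13 (mod 14)
Find y₂ ≡ M₂⁻¹ (mod m₂): 14⁻¹ ≡ 1 (mod 13)
x = a₁·M₁·y₁ + a₂·M₂·y₂ = 13·13·13 + 4·14·1 = 2253
Reduce mod 182: x ≡ 69
Check: 69 mod 14 = 13 ✓, 69 mod 13 = 4 ✓

x ≡ 69 (mod 182)


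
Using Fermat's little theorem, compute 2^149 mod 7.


Fermat's little theorem: if p is prime and gcd(a,p)=1, then a^(p-1) ≡ 1 (mod p)
p = 7 is prime, gcd(2,7) = 1
Reduce exponent: 149 mod 6 = 5
So 2^149 ≡ 2^5 (mod 7)
2^5 mod 7 = 4

2^149 ≡ 4 (mod 7)


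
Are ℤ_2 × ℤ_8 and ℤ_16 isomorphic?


Comparing ℤ_2 × ℤ_8 and ℤ_16:
gcd(2,8) = 2 ≠ 1. Max element order in ℤ_2×ℤ_8 is lcm(2,8) = 8 < 16, so it has no element of order 16

No, ℤ_2 × ℤ_8 ≇ ℤ_16


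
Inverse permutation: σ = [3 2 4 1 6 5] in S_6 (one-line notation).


To find σ⁻¹, swap domain and range:
σ(1) = 3 → σ⁻¹(3) = 1
σ(2) = 2 → σ⁻¹(2) = 2
σ(3) = 4 → σ⁻¹(4) = 3
σ(4) = 1 → σ⁻¹(1) = 4
σ(5) = 6 → σ⁻¹(6) = 5
σ(6) = 5 → σ⁻¹(5) = 6

σ⁻¹ = [4 2 1 3 6 5]


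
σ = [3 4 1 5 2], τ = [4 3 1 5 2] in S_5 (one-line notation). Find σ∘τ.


σ∘τ: apply τ first, then σ
1 →τ 4 →σ 5
2 →τ 3 →σ 1
3 →τ 1 →σ 3
4 →τ 5 →σ 2
5 →τ 2 →σ 4

σ∘τ = [5 1 3 2 4]


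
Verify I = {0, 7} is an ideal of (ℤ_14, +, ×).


Check ideal conditions for I = {0, 7} in ℤ_14:
(1) I is an additive subgroup? Yes
(2) For r ∈ ℤ_14 and a ∈ I: r·a ∈ I? Yes

Yes, I is an ideal of ℤ_14


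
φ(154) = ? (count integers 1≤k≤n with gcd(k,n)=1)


Factor n: 154 = 2 × 7 × 11
φ(n) = n · ∏(1 - 1/p) over distinct primes p | n
φ(154) = 154 · (1 - 1/2) · (1 - 1/7) · (1 - 1/11) = 60

φ(154) = 60


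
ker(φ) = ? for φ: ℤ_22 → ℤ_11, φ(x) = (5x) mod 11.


Kernel = preimage of identity
ker(φ) = {x ∈ ℤ_22 : 5x ≡ 0 (mod 11)}. Since 11 | 22, φ is well-defined. The kernel is the cyclic subgroup ⟨11⟩ of ℤ_22 (order 2), i.e. {0, 11}

ker(φ) = {0, 11}


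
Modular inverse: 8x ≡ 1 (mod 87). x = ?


Use the extended Euclidean algorithm to write 1 = 8·s + 87·t; then s mod 87 is the inverse.
Euclidean algorithm:
  8 = 0·87 + 8
  87 = 10·8 + 7
  8 = 1·7 + 1
  7 = 7·1 + 0
gcd(8,87) = 1
Back-substitution gives: 8·(11) + 87·(-1) = 1
So 8⁻¹ ≡ 11 ≡ 11 (mod 87)
Check: 8 × 11 = 88 ≡ 1 (mod 87) ✓

8⁻¹ ≡ 11 (mod 87)


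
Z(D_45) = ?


Z(G) = {g ∈ G | gx = xg for all x ∈ G}
For odd n, Z(D_n) = {e}: no nontrivial rotation commutes with all reflections

Z(D_45) = {e}


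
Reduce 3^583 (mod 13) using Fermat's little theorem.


Fermat's little theorem: if p is prime and gcd(a,p)=1, then a^(p-1) ≡ 1 (mod p)
p = 13 is prime, gcd(3,13) = 1
Reduce exponent: 583 mod 12 = 7
So 3^583 ≡ 3^7 (mod 13)
3^7 mod 13 = 3

3^583 ≡ 3 (mod 13)


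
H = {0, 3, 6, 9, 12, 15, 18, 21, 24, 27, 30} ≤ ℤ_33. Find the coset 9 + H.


9 + H = {9 + h (mod 33) : h ∈ H}
9+0=9, 9+3=12, 9+6=15, 9+9=18, 9+12=21, 9+15=24, 9+18=27, 9+21=30, 9+24=0, 9+27=3, 9+30=6
9 + H = {0, 3, 6, 9, 12, 15, 18, 21, 24, 27, 30} = 0 + H

9 + H = {0, 3, 6, 9, 12, 15, 18, 21, 24, 27, 30}


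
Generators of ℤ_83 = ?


g generates ℤ_n iff gcd(g,n) = 1
Prime factors of 83: 83
Generators are g ∈ {1,...,82} not divisible by any of these primes.
Generators: {1, 2, 3, 4, 5, 6, 7, 8, 9, 10, 11, 12, 13, 14, 15, 16, 17, 18, 19, 20, 21, 22, 23, 24, 25, 26, 27, 28, 29, 30, 31, 32, 33, 34, 35, 36, 37, 38, 39, 40, 41, 42, 43, 44, 45, 46, 47, 48, 49, 50, 51, 52, 53, 54, 55, 56, 57, 58, 59, 60, 61, 62, 63, 64, 65, 66, 67, 68, 69, 70, 71, 72, 73, 74, 75, 76, 77, 78, 79, 80, 81, 82}
Number of generators = φ(83) = 82

Generators of ℤ_83 = {1, 2, 3, 4, 5, 6, 7, 8, 9, 10, 11, 12, 13, 14, 15, 16, 17, 18, 19, 20, 21, 22, 23, 24, 25, 26, 27, 28, 29, 30, 31, 32, 33, 34, 35, 36, 37, 38, 39, 40, 41, 42, 43, 44, 45, 46, 47, 48, 49, 50, 51, 52, 53, 54, 55, 56, 57, 58, 59, 60, 61, 62, 63, 64, 65, 66, 67, 68, 69, 70, 71, 72, 73, 74, 75, 76, 77, 78, 79, 80, 81, 82}


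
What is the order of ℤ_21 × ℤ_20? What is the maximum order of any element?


|ℤ_21 × ℤ_20| = 21 × 20 = 420
Max element order = lcm(21,20) = 420
Cyclic? Yes (gcd=1)

|ℤ_21×ℤ_20| = 420, max element order = 420


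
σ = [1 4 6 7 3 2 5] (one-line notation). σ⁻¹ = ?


To find σ⁻¹, swap domain and range:
σ(1) = 1 → σ⁻¹(1) = 1
σ(2) = 4 → σ⁻¹(4) = 2
σ(3) = 6 → σ⁻¹(6) = 3
σ(4) = 7 → σ⁻¹(7) = 4
σ(5) = 3 → σ⁻¹(3) = 5
σ(6) = 2 → σ⁻¹(2) = 6
σ(7) = 5 → σ⁻¹(5) = 7

σ⁻¹ = [1 6 5 2 7 3 4]


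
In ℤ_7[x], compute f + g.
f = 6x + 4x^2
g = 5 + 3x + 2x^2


Add coefficients mod 7:
x^0: 0 + 5 = 5 (mod 7)
x^1: 6 + 3 = 2 (mod 7)
x^2: 4 + 2 = 6 (mod 7)
Result: 5 + 2x + 6x^2

f + g = 5 + 2x + 6x^2


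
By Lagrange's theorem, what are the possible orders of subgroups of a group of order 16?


Lagrange's theorem: |H| divides |G|
|G| = 16
Divisors of 16: 1, 2, 4, 8, 16

Possible subgroup orders: {1, 2, 4, 8, 16}


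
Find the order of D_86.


|D_n| = 2n (n rotations and n reflections)
|D_86| = 2×86 = 172

|D_86| = 172


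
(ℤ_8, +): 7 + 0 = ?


Operation: addition mod 8
7 + 0 = (a + b) mod 8 with a = 7, b = 0

7 + 0 = 7


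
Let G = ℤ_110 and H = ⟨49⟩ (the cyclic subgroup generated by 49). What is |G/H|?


|⟨49⟩| = n / gcd(49, 110) = 110 / 1 = 110
H is normal (ℤ_110 is abelian).
|G/H| = |G| / |H| = 110 / 110 = 1

|G/H| = 1


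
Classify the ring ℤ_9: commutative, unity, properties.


ℤ_9 is a commutative ring with unity 1; 9 = 3×3 is composite, so 3·3 ≡ 0 gives zero divisors (not an integral domain)
Commutative: Yes
Integral domain: No
Has unity: Yes

ℤ_9: Commutative=Yes, Unity=Yes


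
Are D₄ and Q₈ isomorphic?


Comparing D₄ and Q₈:
D₄ has 5 elements of order 2; Q₈ has only 1

No, D₄ ≇ Q₈


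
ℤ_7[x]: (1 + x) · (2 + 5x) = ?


Expand and collect like terms; reduce coefficients mod 7:
x^0: 1·2 = 2 ≡ 2 (mod 7)
x^1: 1·5 + 1·2 = 7 ≡ 0 (mod 7)
x^2: 1·5 = 5 ≡ 5 (mod 7)
Result: 2 + 5x^2

f · g = 2 + 5x^2


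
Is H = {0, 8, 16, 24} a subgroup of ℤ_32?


Subgroup test for H = {0, 8, 16, 24} in (ℤ_32, +):
(1) 0 ∈ H? Yes
(2) Closure: for all a,b ∈ H, (a+b) mod 32 ∈ H? Yes
(3) Inverses: for all a ∈ H, -a mod 32 ∈ H? Yes

Yes, H is a subgroup of ℤ_32


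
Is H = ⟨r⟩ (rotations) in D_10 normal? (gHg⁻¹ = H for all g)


H = ⟨r⟩ (rotations) in D_10
The rotation subgroup ⟨r⟩ has index 2 in D_10, so it is normal

Yes, normal subgroup


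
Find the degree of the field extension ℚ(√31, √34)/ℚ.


[ℚ(√31,√34):ℚ] = [ℚ(√31,√34):ℚ(√31)]·[ℚ(√31):ℚ] = 2·2 = 4

[ℚ(√31, √34)/ℚ] = 4


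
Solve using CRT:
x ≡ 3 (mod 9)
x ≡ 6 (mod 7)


m₁ = 9, m₂ = 7, gcd = 1, so CRT applies. M = m₁·m₂ = 63
Let M₁ = M/m₁ = 7, M₂ = M/m₂ = 9
Find y₁ ≡ M₁⁻¹ (mod m₁): 7⁻¹ ≡ 4 (mod 9)
Find y₂ ≡ M₂⁻¹ (mod m₂): 9⁻¹ ≡ 4 (mod 7)
x = a₁·M₁·y₁ + a₂·M₂·y₂ = 3·7·4 + 6·9·4 = 300
Reduce mod 63: x ≡ 48
Check: 48 mod 9 = 3 ✓, 48 mod 7 = 6 ✓

x ≡ 48 (mod 63)


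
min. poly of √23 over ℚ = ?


√23 satisfies x² - 23 = 0, irreducible over ℚ since 23 is squarefree

Minimal polynomial: x² - 23


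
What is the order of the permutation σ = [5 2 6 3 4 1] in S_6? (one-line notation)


Cycle decomposition: (1 5 4 3 6)
Cycle lengths: 5
Order = lcm(5) = 5

ord(σ) = 5


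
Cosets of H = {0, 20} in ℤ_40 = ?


H = {0, 20}, |H| = 2
Number of cosets = |G|/|H| = 40/2 = 20
0 + H = {0, 20}
1 + H = {1, 21}
2 + H = {2, 22}
3 + H = {3, 23}
4 + H = {4, 24}
5 + H = {5, 25}
6 + H = {6, 26}
7 + H = {7, 27}
8 + H = {8, 28}
9 + H = {9, 29}
10 + H = {10, 30}
11 + H = {11, 31}
12 + H = {12, 32}
13 + H = {13, 33}
14 + H = {14, 34}
15 + H = {15, 35}
16 + H = {16, 36}
17 + H = {17, 37}
18 + H = {18, 38}
19 + H = {19, 39}

Cosets: 0+H={0,20}; 1+H={1,21}; 2+H={2,22}; 3+H={3,23}; 4+H={4,24}; 5+H={5,25}; 6+H={6,26}; 7+H={7,27}; 8+H={8,28}; 9+H={9,29}; 10+H={10,30}; 11+H={11,31}; 12+H={12,32}; 13+H={13,33}; 14+H={14,34}; 15+H={15,35}; 16+H={16,36}; 17+H={17,37}; 18+H={18,38}; 19+H={19,39}


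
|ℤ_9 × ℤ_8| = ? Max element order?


|ℤ_9 × ℤ_8| = 9 × 8 = 72
Max element order = lcm(9,8) = 72
Cyclic? Yes (gcd=1)

|ℤ_9×ℤ_8| = 72, max element order = 72


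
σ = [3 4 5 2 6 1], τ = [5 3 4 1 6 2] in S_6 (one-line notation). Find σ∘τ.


σ∘τ: apply τ first, then σ
1 →τ 5 →σ 6
2 →τ 3 →σ 5
3 →τ 4 →σ 2
4 →τ 1 →σ 3
5 →τ 6 →σ 1
6 →τ 2 →σ 4

σ∘τ = [6 5 2 3 1 4]


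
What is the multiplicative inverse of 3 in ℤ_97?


Use the extended Euclidean algorithm to write 1 = 3·s + 97·t; then s mod 97 is the inverse.
Euclidean algorithm:
  3 = 0·97 + 3
  97 = 32·3 + 1
  3 = 3·1 + 0
gcd(3,97) = 1
Back-substitution gives: 3·(-32) + 97·(1) = 1
So 3⁻¹ ≡ -32 ≡ 65 (mod 97)
Check: 3 × 65 = 195 ≡ 1 (mod 97) ✓

3⁻¹ ≡ 65 (mod 97)


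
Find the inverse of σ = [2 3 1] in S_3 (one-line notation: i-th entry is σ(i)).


To find σ⁻¹, swap domain and range:
σ(1) = 2 → σ⁻¹(2) = 1
σ(2) = 3 → σ⁻¹(3) = 2
σ(3) = 1 → σ⁻¹(1) = 3

σ⁻¹ = [3 1 2]


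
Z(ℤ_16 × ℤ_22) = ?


Z(G) = {g ∈ G | gx = xg for all x ∈ G}
Direct product of abelian groups is abelian, so Z(G) = G

Z(ℤ_16 × ℤ_22) = ℤ_16 × ℤ_22


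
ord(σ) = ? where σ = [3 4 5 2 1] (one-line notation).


Cycle decomposition: (1 3 5) (2 4)
Cycle lengths: 3, 2
Order = lcm(3, 2) = 6

ord(σ) = 6


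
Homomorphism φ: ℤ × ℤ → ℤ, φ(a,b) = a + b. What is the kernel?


Kernel = preimage of identity
ker(φ) = {(a,b) ∈ ℤ² | a+b = 0} = {(a,-a) | a ∈ ℤ}

ker(φ) = {(a,-a) | a ∈ ℤ}


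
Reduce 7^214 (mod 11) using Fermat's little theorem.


Fermat's little theorem: if p is prime and gcd(a,p)=1, then a^(p-1) ≡ 1 (mod p)
p = 11 is prime, gcd(7,11) = 1
Reduce exponent: 214 mod 10 = 4
So 7^214 ≡ 7^4 (mod 11)
7^4 mod 11 = 3

7^214 ≡ 3 (mod 11)


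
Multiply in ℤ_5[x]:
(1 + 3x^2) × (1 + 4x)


Expand and collect like terms; reduce coefficients mod 5:
x^0: 1·1 = 1 ≡ 1 (mod 5)
x^1: 1·4 + 0·1 = 4 ≡ 4 (mod 5)
x^2: 0·4 + 3·1 = 3 ≡ 3 (mod 5)
x^3: 3·4 = 12 ≡ 2 (mod 5)
Result: 1 + 4x + 3x^2 + 2x^3

f · g = 1 + 4x + 3x^2 + 2x^3


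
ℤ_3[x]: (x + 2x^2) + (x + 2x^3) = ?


Add coefficients mod 3:
x^0: 0 + 0 = 0 (mod 3)
x^1: 1 + 1 = 2 (mod 3)
x^2: 2 + 0 = 2 (mod 3)
x^3: 0 + 2 = 2 (mod 3)
Result: 2x + 2x^2 + 2x^3

f + g = 2x + 2x^2 + 2x^3


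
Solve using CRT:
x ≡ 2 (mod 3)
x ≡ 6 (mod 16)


m₁ = 3, m₂ = 16, gcd = 1, so CRT applies. M = m₁·m₂ = 48
Let M₁ = M/m₁ = 16, M₂ = M/m₂ = 3
Find y₁ ≡ M₁⁻¹ (mod m₁): 16⁻¹ ≡ 1 (mod 3)
Find y₂ ≡ M₂⁻¹ (mod m₂): 3⁻¹ ≡ 11 (mod 16)
x = a₁·M₁·y₁ + a₂·M₂·y₂ = 2·16·1 + 6·3·11 = 230
Reduce mod 48: x ≡ 38
Check: 38 mod 3 = 2 ✓, 38 mod 16 = 6 ✓

x ≡ 38 (mod 48)


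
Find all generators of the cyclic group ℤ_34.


g generates ℤ_n iff gcd(g,n) = 1
Prime factors of 34: 2, 17
Generators are g ∈ {1,...,33} not divisible by any of these primes.
Generators: {1, 3, 5, 7, 9, 11, 13, 15, 19, 21, 23, 25, 27, 29, 31, 33}
Number of generators = φ(34) = 16

Generators of ℤ_34 = {1, 3, 5, 7, 9, 11, 13, 15, 19, 21, 23, 25, 27, 29, 31, 33}


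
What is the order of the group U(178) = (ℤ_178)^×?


U(n) is the group of units mod n; |U(n)| = φ(n)
|U(178)| = φ(178) = 88

|U(178) = (ℤ_178)^×| = 88


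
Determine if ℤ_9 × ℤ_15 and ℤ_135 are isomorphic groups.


Comparing ℤ_9 × ℤ_15 and ℤ_135:
gcd(9,15) = 3 ≠ 1. Max element order in ℤ_9×ℤ_15 is lcm(9,15) = 45 < 135, so it has no element of order 135

No, ℤ_9 × ℤ_15 ≇ ℤ_135


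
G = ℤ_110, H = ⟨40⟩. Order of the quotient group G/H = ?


|⟨40⟩| = n / gcd(40, 110) = 110 / 10 = 11
H is normal (ℤ_110 is abelian).
|G/H| = |G| / |H| = 110 / 11 = 10

|G/H| = 10


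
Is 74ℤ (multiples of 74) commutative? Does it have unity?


74ℤ is a commutative ring under +,× but has no multiplicative identity (1 ∉ 74ℤ); it has no zero divisors, but without unity it is not an integral domain
Commutative: Yes
Integral domain: No
Has unity: No

74ℤ (multiples of 74): Commutative=Yes, Unity=No


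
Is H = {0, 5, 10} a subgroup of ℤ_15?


Subgroup test for H = {0, 5, 10} in (ℤ_15, +):
(1) 0 ∈ H? Yes
(2) Closure: for all a,b ∈ H, (a+b) mod 15 ∈ H? Yes
(3) Inverses: for all a ∈ H, -a mod 15 ∈ H? Yes

Yes, H is a subgroup of ℤ_15


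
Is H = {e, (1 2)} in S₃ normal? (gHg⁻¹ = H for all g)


H = {e, (1 2)} in S₃
(1 3)(1 2)(1 3)⁻¹ = (2 3) ∉ {e, (1 2)}, so it is not normal

No, not a normal subgroup


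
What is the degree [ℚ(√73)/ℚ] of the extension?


√73 has minimal polynomial x² - 73 (irreducible over ℚ since 73 is squarefree)

[ℚ(√73)/ℚ] = 2


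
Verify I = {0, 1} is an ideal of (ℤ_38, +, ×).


Check ideal conditions for I = {0, 1} in ℤ_38:
(1) I is an additive subgroup? No
(2) For r ∈ ℤ_38 and a ∈ I: r·a ∈ I? No  [counterexample: r=2, a=1, r·a mod 38 = 2 ∉ I]

No, I is not an ideal of ℤ_38


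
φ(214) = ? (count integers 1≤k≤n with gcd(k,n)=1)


Factor n: 214 = 2 × 107
φ(n) = n · ∏(1 - 1/p) over distinct primes p | n
φ(214) = 214 · (1 - 1/2) · (1 - 1/107) = 106

φ(214) = 106


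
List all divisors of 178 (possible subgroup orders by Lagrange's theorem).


Lagrange's theorem: |H| divides |G|
|G| = 178
Divisors of 178: 1, 2, 89, 178

Possible subgroup orders: {1, 2, 89, 178}


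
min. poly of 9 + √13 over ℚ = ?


Let α = 9 + √13. Then α - 9 = √13, so (α - 9)² = 13, giving α² - 18α + 68 = 0. Degree 2 and α ∉ ℚ, so this is the minimal polynomial.

Minimal polynomial: x² - 18x + 68


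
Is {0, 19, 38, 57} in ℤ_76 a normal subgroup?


H = {0, 19, 38, 57} in ℤ_76
ℤ_76 is abelian; every subgroup of an abelian group is normal

Yes, normal subgroup


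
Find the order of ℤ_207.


ℤ_n has n elements.

|ℤ_207| = 207


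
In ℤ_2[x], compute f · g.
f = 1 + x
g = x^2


Expand and collect like terms; reduce coefficients mod 2:
x^0: 1·0 = 0 ≡ 0 (mod 2)
x^1: 1·0 + 1·0 = 0 ≡ 0 (mod 2)
x^2: 1·1 + 1·0 = 1 ≡ 1 (mod 2)
x^3: 1·1 = 1 ≡ 1 (mod 2)
Result: x^2 + x^3

f · g = x^2 + x^3


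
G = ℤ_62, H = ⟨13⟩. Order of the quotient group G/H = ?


|⟨13⟩| = n / gcd(13, 62) = 62 / 1 = 62
H is normal (ℤ_62 is abelian).
|G/H| = |G| / |H| = 62 / 62 = 1

|G/H| = 1


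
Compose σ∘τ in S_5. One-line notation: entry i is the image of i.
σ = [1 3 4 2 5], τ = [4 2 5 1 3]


σ∘τ: apply τ first, then σ
1 →τ 4 →σ 2
2 →τ 2 →σ 3
3 →τ 5 →σ 5
4 →τ 1 →σ 1
5 →τ 3 →σ 4

σ∘τ = [2 3 5 1 4]


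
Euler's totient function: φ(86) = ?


Factor n: 86 = 2 × 43
φ(n) = n · ∏(1 - 1/p) over distinct primes p | n
φ(86) = 86 · (1 - 1/2) · (1 - 1/43) = 42

φ(86) = 42


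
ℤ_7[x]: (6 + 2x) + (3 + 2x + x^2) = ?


Add coefficients mod 7:
x^0: 6 + 3 = 2 (mod 7)
x^1: 2 + 2 = 4 (mod 7)
x^2: 0 + 1 = 1 (mod 7)
Result: 2 + 4x + x^2

f + g = 2 + 4x + x^2


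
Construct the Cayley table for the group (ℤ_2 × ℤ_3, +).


Elements: {(0,0), (0,1), (0,2), (1,0), (1,1), (1,2)}
Operation: componentwise addition mod (2, 3)
Entry (a, b) = ((a₁+b₁) mod 2, (a₂+b₂) mod 3)

Cayley table:
      | (0,0) | (0,1) | (0,2) | (1,0) | (1,1) | (1,2)
(0,0) | (0,0) | (0,1) | (0,2) | (1,0) | (1,1) | (1,2)
(0,1) | (0,1) | (0,2) | (0,0) | (1,1) | (1,2) | (1,0)
(0,2) | (0,2) | (0,0) | (0,1) | (1,2) | (1,0) | (1,1)
(1,0) | (1,0) | (1,1) | (1,2) | (0,0) | (0,1) | (0,2)
(1,1) | (1,1) | (1,2) | (1,0) | (0,1) | (0,2) | (0,0)
(1,2) | (1,2) | (1,0) | (1,1) | (0,2) | (0,0) | (0,1)


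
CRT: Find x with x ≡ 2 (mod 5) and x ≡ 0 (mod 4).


m₁ = 5, m₂ = 4, gcd = 1, so CRT applies. M = m₁·m₂ = 20
Let M₁ = M/m₁ = 4, M₂ = M/m₂ = 5
Find y₁ ≡ M₁⁻¹ (mod m₁): 4⁻¹ ≡ 4 (mod 5)
Find y₂ ≡ M₂⁻¹ (mod m₂): 5⁻¹ ≡ 1 (mod 4)
x = a₁·M₁·y₁ + a₂·M₂·y₂ = 2·4·4 + 0·5·1 = 32
Reduce mod 20: x ≡ 12
Check: 12 mod 5 = 2 ✓, 12 mod 4 = 0 ✓

x ≡ 12 (mod 20)


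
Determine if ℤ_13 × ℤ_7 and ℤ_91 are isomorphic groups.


Comparing ℤ_13 × ℤ_7 and ℤ_91:
gcd(13,7) = 1, so ℤ_13 × ℤ_7 ≅ ℤ_91 (CRT)

Yes, ℤ_13 × ℤ_7 ≅ ℤ_91


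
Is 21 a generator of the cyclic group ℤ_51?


g generates ℤ_n iff gcd(g, n) = 1
gcd(21, 51) = 3
Since gcd = 3 ≠ 1, ⟨21⟩ has order 17 < 51, so 21 is not a generator.

No, 21 does not generate ℤ_51


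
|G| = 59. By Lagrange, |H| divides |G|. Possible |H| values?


Lagrange's theorem: |H| divides |G|
|G| = 59
Divisors of 59: 1, 59

Possible subgroup orders: {1, 59}


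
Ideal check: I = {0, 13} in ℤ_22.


Check ideal conditions for I = {0, 13} in ℤ_22:
(1) I is an additive subgroup? No
(2) For r ∈ ℤ_22 and a ∈ I: r·a ∈ I? No  [counterexample: r=2, a=13, r·a mod 22 = 4 ∉ I]

No, I is not an ideal of ℤ_22


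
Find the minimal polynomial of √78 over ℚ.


√78 satisfies x² - 78 = 0, irreducible over ℚ since 78 is squarefree

Minimal polynomial: x² - 78


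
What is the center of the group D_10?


Z(G) = {g ∈ G | gx = xg for all x ∈ G}
For even n, Z(D_n) = {e, r^(n/2)}: the 180° rotation r^5 commutes with every reflection and rotation

Z(D_10) = {e, r^5}


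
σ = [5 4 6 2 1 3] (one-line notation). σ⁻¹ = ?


To find σ⁻¹, swap domain and range:
σ(1) = 5 → σ⁻¹(5) = 1
σ(2) = 4 → σ⁻¹(4) = 2
σ(3) = 6 → σ⁻¹(6) = 3
σ(4) = 2 → σ⁻¹(2) = 4
σ(5) = 1 → σ⁻¹(1) = 5
σ(6) = 3 → σ⁻¹(3) = 6

σ⁻¹ = [5 4 6 2 1 3]


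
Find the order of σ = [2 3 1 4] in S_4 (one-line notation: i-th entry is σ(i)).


Cycle decomposition: (1 2 3)
Cycle lengths: 3
Order = lcm(3) = 3

ord(σ) = 3


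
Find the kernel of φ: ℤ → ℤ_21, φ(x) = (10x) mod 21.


Kernel = preimage of identity
ker(φ) = {x ∈ ℤ : 10x ≡ 0 (mod 21)}. gcd(10,21) = 1, so 10x ≡ 0 (mod 21) ⟺ x ≡ 0 (mod 21/1 = 21). Hence ker(φ) = 21ℤ

ker(φ) = 21ℤ


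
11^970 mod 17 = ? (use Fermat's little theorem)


Fermat's little theorem: if p is prime and gcd(a,p)=1, then a^(p-1) ≡ 1 (mod p)
p = 17 is prime, gcd(11,17) = 1
Reduce exponent: 970 mod 16 = 10
So 11^970 ≡ 11^10 (mod 17)
11^10 mod 17 = 15

11^970 ≡ 15 (mod 17)


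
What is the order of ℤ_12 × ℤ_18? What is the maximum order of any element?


|ℤ_12 × ℤ_18| = 12 × 18 = 216
Max element order = lcm(12,18) = 36
Cyclic? No (gcd=6)

|ℤ_12×ℤ_18| = 216, max element order = 36


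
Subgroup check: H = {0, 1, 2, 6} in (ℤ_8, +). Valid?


Subgroup test for H = {0, 1, 2, 6} in (ℤ_8, +):
(1) 0 ∈ H? Yes
(2) Closure: for all a,b ∈ H, (a+b) mod 8 ∈ H? No  [counterexample: 1 + 2 = 3 ∉ H]
(3) Inverses: for all a ∈ H, -a mod 8 ∈ H? No

No, H is not a subgroup of ℤ_8


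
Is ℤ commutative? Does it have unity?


integers form a commutative ring with unity 1; no zero divisors
Commutative: Yes
Integral domain: Yes
Has unity: Yes

ℤ: Commutative=Yes, Unity=Yes


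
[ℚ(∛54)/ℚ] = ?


∛54 has minimal polynomial x³ - 54 (irreducible over ℚ since 54 is not a perfect cube)

[ℚ(∛54)/ℚ] = 3


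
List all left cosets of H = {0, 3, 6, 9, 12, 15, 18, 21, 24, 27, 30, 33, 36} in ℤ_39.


H = {0, 3, 6, 9, 12, 15, 18, 21, 24, 27, 30, 33, 36}, |H| = 13
Number of cosets = |G|/|H| = 39/13 = 3
0 + H = {0, 3, 6, 9, 12, 15, 18, 21, 24, 27, 30, 33, 36}
1 + H = {1, 4, 7, 10, 13, 16, 19, 22, 25, 28, 31, 34, 37}
2 + H = {2, 5, 8, 11, 14, 17, 20, 23, 26, 29, 32, 35, 38}

Cosets: 0+H={0,3,6,9,12,15,18,21,24,27,30,33,36}; 1+H={1,4,7,10,13,16,19,22,25,28,31,34,37}; 2+H={2,5,8,11,14,17,20,23,26,29,32,35,38}


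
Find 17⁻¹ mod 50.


Use the extended Euclidean algorithm to write 1 = 17·s + 50·t; then s mod 50 is the inverse.
Euclidean algorithm:
  17 = 0·50 + 17
  50 = 2·17 + 16
  17 = 1·16 + 1
  16 = 16·1 + 0
gcd(17,50) = 1
Back-substitution gives: 17·(3) + 50·(-1) = 1
So 17⁻¹ ≡ 3 ≡ 3 (mod 50)
Check: 17 × 3 = 51 ≡ 1 (mod 50) ✓

17⁻¹ ≡ 3 (mod 50)


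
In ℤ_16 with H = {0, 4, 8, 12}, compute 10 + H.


10 + H = {10 + h (mod 16) : h ∈ H}
10+0=10, 10+4=14, 10+8=2, 10+12=6
10 + H = {2, 6, 10, 14} = 2 + H

10 + H = {2, 6, 10, 14}


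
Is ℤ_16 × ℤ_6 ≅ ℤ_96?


Comparing ℤ_16 × ℤ_6 and ℤ_96:
gcd(16,6) = 2 ≠ 1. Max element order in ℤ_16×ℤ_6 is lcm(16,6) = 48 < 96, so it has no element of order 96

No, ℤ_16 × ℤ_6 ≇ ℤ_96


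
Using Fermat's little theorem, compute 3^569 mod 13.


Fermat's little theorem: if p is prime and gcd(a,p)=1, then a^(p-1) ≡ 1 (mod p)
p = 13 is prime, gcd(3,13) = 1
Reduce exponent: 569 mod 12 = 5
So 3^569 ≡ 3^5 (mod 13)
3^5 mod 13 = 9

3^569 ≡ 9 (mod 13)


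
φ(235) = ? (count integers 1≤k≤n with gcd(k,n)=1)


Factor n: 235 = 5 × 47
φ(n) = n · ∏(1 - 1/p) over distinct primes p | n
φ(235) = 235 · (1 - 1/5) · (1 - 1/47) = 184

φ(235) = 184


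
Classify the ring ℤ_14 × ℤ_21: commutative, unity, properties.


Direct product ring; commutative with unity (1,1); but (1,0)·(0,1) = (0,0) gives zero divisors, so not an integral domain
Commutative: Yes
Integral domain: No
Has unity: Yes

ℤ_14 × ℤ_21: Commutative=Yes, Unity=Yes


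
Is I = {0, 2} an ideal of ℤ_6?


Check ideal conditions for I = {0, 2} in ℤ_6:
(1) I is an additive subgroup? No
(2) For r ∈ ℤ_6 and a ∈ I: r·a ∈ I? No  [counterexample: r=2, a=2, r·a mod 6 = 4 ∉ I]

No, I is not an ideal of ℤ_6


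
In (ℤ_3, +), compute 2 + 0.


Operation: addition mod 3
2 + 0 = (a + b) mod 3 with a = 2, b = 0

2 + 0 = 2


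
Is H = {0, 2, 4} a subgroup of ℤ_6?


Subgroup test for H = {0, 2, 4} in (ℤ_6, +):
(1) 0 ∈ H? Yes
(2) Closure: for all a,b ∈ H, (a+b) mod 6 ∈ H? Yes
(3) Inverses: for all a ∈ H, -a mod 6 ∈ H? Yes

Yes, H is a subgroup of ℤ_6


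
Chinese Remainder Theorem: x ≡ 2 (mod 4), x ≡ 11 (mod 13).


m₁ = 4, m₂ = 13, gcd = 1, so CRT applies. M = m₁·m₂ = 52
Let M₁ = M/m₁ = 13, M₂ = M/m₂ = 4
Find y₁ ≡ M₁⁻¹ (mod m₁): 13⁻¹ ≡ 1 (mod 4)
Find y₂ ≡ M₂⁻¹ (mod m₂): 4⁻¹ ≡ 10 (mod 13)
x = a₁·M₁·y₁ + a₂·M₂·y₂ = 2·13·1 + 11·4·10 = 466
Reduce mod 52: x ≡ 50
Check: 50 mod 4 = 2 ✓, 50 mod 13 = 11 ✓

x ≡ 50 (mod 52)


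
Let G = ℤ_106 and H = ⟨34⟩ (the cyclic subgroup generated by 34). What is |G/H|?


|⟨34⟩| = n / gcd(34, 106) = 106 / 2 = 53
H is normal (ℤ_106 is abelian).
|G/H| = |G| / |H| = 106 / 53 = 2

|G/H| = 2


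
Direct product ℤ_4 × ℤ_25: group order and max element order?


|ℤ_4 × ℤ_25| = 4 × 25 = 100
Max element order = lcm(4,25) = 100
Cyclic? Yes (gcd=1)

|ℤ_4×ℤ_25| = 100, max element order = 100


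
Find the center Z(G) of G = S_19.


Z(G) = {g ∈ G | gx = xg for all x ∈ G}
S_n is non-abelian for n ≥ 3; Z(S_19) is trivial

Z(S_19) = {e}


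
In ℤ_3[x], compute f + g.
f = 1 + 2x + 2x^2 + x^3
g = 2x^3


Add coefficients mod 3:
x^0: 1 + 0 = 1 (mod 3)
x^1: 2 + 0 = 2 (mod 3)
x^2: 2 + 0 = 2 (mod 3)
x^3: 1 + 2 = 0 (mod 3)
Result: 1 + 2x + 2x^2

f + g = 1 + 2x + 2x^2


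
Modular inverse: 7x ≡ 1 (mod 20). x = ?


Use the extended Euclidean algorithm to write 1 = 7·s + 20·t; then s mod 20 is the inverse.
Euclidean algorithm:
  7 = 0·20 + 7
  20 = 2·7 + 6
  7 = 1·6 + 1
  6 = 6·1 + 0
gcd(7,20) = 1
Back-substitution gives: 7·(3) + 20·(-1) = 1
So 7⁻¹ ≡ 3 ≡ 3 (mod 20)
Check: 7 × 3 = 21 ≡ 1 (mod 20) ✓

7⁻¹ ≡ 3 (mod 20)


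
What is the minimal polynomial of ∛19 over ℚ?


∛19 satisfies x³ - 19 = 0, irreducible over ℚ (no rational root; 19 is not a perfect cube)

Minimal polynomial: x³ - 19


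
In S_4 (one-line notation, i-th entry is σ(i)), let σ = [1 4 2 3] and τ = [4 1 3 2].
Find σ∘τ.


σ∘τ: apply τ first, then σ
1 →τ 4 →σ 3
2 →τ 1 →σ 1
3 →τ 3 →σ 2
4 →τ 2 →σ 4

σ∘τ = [3 1 2 4]


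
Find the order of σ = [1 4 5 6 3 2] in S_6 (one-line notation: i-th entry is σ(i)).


Cycle decomposition: (2 4 6) (3 5)
Cycle lengths: 3, 2
Order = lcm(3, 2) = 6

ord(σ) = 6


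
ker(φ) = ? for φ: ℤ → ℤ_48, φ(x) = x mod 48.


Kernel = preimage of identity
ker(φ) = {x ∈ ℤ : x ≡ 0 (mod 48)} = 48ℤ = {0, ±48, ±96, ...}

ker(φ) = 48ℤ


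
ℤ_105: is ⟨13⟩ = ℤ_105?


g generates ℤ_n iff gcd(g, n) = 1
gcd(13, 105) = 1
Since gcd = 1, 13 is a generator.

Yes, 13 generates ℤ_105


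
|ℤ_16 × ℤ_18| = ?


|A × B| = |A| · |B|
|ℤ_16 × ℤ_18| = 16 × 18 = 288

|ℤ_16 × ℤ_18| = 288


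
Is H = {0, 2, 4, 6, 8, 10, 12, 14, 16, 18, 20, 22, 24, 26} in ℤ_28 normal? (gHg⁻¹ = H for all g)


H = {0, 2, 4, 6, 8, 10, 12, 14, 16, 18, 20, 22, 24, 26} in ℤ_28
ℤ_28 is abelian; every subgroup of an abelian group is normal

Yes, normal subgroup


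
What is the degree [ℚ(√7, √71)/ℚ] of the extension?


[ℚ(√7,√71):ℚ] = [ℚ(√7,√71):ℚ(√7)]·[ℚ(√7):ℚ] = 2·2 = 4

[ℚ(√7, √71)/ℚ] = 4


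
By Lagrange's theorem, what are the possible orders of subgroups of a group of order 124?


Lagrange's theorem: |H| divides |G|
|G| = 124
Divisors of 124: 1, 2, 4, 31, 62, 124

Possible subgroup orders: {1, 2, 4, 31, 62, 124}


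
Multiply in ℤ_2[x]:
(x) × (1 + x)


Expand and collect like terms; reduce coefficients mod 2:
x^0: 0·1 = 0 ≡ 0 (mod 2)
x^1: 0·1 + 1·1 = 1 ≡ 1 (mod 2)
x^2: 1·1 = 1 ≡ 1 (mod 2)
Result: x + x^2

f · g = x + x^2
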